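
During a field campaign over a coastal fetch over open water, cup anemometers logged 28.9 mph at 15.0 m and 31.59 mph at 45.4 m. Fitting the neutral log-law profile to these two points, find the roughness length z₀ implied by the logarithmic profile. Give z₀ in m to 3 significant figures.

Log law: V(z) ∝ ln(z/z₀). With r = V₁/V₂ = 28.9/31.59 = 0.91485,
r · ln(z₂/z₀) = ln(z₁/z₀) ⇒ ln z₀ = (ln z₁ − r·ln z₂)/(1 − r)
ln z₀ = (2.70805 − 0.91485×3.81551) / 0.08515 = -9.1900
z₀ = exp(-9.1900) = 0.0001021 m

z₀ ≈ 0.000102 m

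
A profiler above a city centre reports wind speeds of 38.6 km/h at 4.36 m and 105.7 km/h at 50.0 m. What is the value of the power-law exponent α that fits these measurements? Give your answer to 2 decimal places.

Power law: V₂/V₁ = (z₂/z₁)^α ⇒ α = ln(V₂/V₁) / ln(z₂/z₁)
α = ln(105.7/38.6) / ln(50.0/4.36) = ln(2.7383) / ln(11.4679)
  = 1.00735 / 2.43955 = 0.41293

α ≈ 0.41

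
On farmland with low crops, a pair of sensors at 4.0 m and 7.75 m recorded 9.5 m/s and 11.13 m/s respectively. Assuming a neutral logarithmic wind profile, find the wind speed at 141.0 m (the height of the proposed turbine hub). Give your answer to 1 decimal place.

18.3 m/s

Log law: V ∝ ln(z/z₀). From the pair, with r = V₁/V₂ = 0.85355,
ln z₀ = (ln z₁ − r·ln z₂)/(1 − r) = (1.3863 − 0.85355×2.0477)/0.14645 = -2.4685 → z₀ = 0.08471 m
V₃ = V₁ · ln(z₃/z₀)/ln(z₁/z₀) = 9.5 × 7.4172/3.8548 = 18.2796 m/s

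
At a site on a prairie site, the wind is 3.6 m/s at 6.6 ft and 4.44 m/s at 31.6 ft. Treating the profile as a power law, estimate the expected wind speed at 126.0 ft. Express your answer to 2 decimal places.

5.34 m/s

First find α: α = ln(V₂/V₁)/ln(z₂/z₁) = ln(4.44/3.6)/ln(31.6/6.6) = 0.20972/1.56609 = 0.1339
Extrapolate from 31.6 ft to 126.0 ft: V₃ = 4.44 × (126.0/31.6)^0.1339 = 4.44 × 1.2035 = 5.3435 m/s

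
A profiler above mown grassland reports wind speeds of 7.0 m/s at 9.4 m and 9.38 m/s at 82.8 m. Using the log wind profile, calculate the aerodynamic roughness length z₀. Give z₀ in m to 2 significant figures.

z₀ ≈ 0.016 m

Log law: V(z) ∝ ln(z/z₀). With r = V₁/V₂ = 7.0/9.38 = 0.74627,
r · ln(z₂/z₀) = ln(z₁/z₀) ⇒ ln z₀ = (ln z₁ − r·ln z₂)/(1 − r)
ln z₀ = (2.24071 − 0.74627×4.41643) / 0.25373 = -4.1585
z₀ = exp(-4.1585) = 0.01563 m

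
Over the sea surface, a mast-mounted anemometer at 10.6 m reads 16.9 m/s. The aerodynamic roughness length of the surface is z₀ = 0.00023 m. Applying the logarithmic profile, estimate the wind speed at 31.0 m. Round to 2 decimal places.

18.59 m/s

Log law: V(z) ∝ ln(z/z₀), so V₂/V₁ = ln(z₂/z₀) / ln(z₁/z₀).
ln(31.0/0.00023) = 11.8114, ln(10.6/0.00023) = 10.7383
V₂ = 16.9 × 11.8114/10.7383 = 16.9 × 1.0999 = 18.5889 m/s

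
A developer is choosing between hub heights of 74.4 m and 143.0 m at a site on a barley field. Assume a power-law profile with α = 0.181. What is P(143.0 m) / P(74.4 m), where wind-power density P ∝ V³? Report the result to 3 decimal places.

1.426

Speed ratio: V_B/V_A = (z_B/z_A)^α = (143.0/74.4)^0.181 = (1.9220)^0.181 = 1.12554
Power-density ratio: P_B/P_A = (V_B/V_A)³ = (1.12554)³ = 1.42588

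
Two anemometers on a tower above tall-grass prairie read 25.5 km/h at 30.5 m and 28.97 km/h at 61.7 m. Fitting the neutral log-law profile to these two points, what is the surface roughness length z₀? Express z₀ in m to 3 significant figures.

Log law: V(z) ∝ ln(z/z₀). With r = V₁/V₂ = 25.5/28.97 = 0.88022,
r · ln(z₂/z₀) = ln(z₁/z₀) ⇒ ln z₀ = (ln z₁ − r·ln z₂)/(1 − r)
ln z₀ = (3.41773 − 0.88022×4.12228) / 0.11978 = -1.7599
z₀ = exp(-1.7599) = 0.1721 m

z₀ ≈ 0.172 m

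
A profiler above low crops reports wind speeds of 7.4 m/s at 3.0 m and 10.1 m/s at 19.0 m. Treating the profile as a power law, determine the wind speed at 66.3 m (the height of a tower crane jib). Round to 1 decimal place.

12.5 m/s

First find α: α = ln(V₂/V₁)/ln(z₂/z₁) = ln(10.1/7.4)/ln(19.0/3.0) = 0.31106/1.84583 = 0.1685
Extrapolate from 19.0 m to 66.3 m: V₃ = 10.1 × (66.3/19.0)^0.1685 = 10.1 × 1.2344 = 12.4677 m/s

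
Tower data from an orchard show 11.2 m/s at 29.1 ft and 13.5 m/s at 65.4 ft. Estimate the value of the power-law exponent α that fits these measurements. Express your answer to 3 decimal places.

α ≈ 0.231

Power law: V₂/V₁ = (z₂/z₁)^α ⇒ α = ln(V₂/V₁) / ln(z₂/z₁)
α = ln(13.5/11.2) / ln(65.4/29.1) = ln(1.2054) / ln(2.2474)
  = 0.18678 / 0.80978 = 0.23065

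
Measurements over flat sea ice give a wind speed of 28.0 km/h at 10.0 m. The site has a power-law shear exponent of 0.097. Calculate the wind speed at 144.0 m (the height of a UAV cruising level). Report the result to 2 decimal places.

Power-law profile: V₂ = V₁ · (z₂/z₁)^α
V₂ = 28.0 × (144.0/10.0)^0.097 = 28.0 × (14.4000)^0.097
    = 28.0 × 1.2953 = 36.2676 km/h

36.27 km/h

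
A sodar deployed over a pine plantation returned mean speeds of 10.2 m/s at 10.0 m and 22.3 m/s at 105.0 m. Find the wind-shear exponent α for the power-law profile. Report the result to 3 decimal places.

Power law: V₂/V₁ = (z₂/z₁)^α ⇒ α = ln(V₂/V₁) / ln(z₂/z₁)
α = ln(22.3/10.2) / ln(105.0/10.0) = ln(2.1863) / ln(10.5000)
  = 0.78220 / 2.35138 = 0.33266

α ≈ 0.333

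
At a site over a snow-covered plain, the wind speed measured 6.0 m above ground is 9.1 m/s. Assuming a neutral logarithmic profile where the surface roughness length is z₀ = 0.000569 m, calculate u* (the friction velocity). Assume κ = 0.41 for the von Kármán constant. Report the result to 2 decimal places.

u* ≈ 0.40 m/s

Log law: V(z) = (u*/κ) · ln(z/z₀) ⇒ u* = κ · V / ln(z/z₀)
u* = 0.41 × 9.1 / ln(6.0/0.000569) = 0.41 × 9.1 / 9.2634
   = 3.7310 / 9.2634 = 0.4028 m/s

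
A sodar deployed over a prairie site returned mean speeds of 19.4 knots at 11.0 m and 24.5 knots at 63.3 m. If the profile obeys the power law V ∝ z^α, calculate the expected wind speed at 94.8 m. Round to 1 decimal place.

First find α: α = ln(V₂/V₁)/ln(z₂/z₁) = ln(24.5/19.4)/ln(63.3/11.0) = 0.23340/1.74999 = 0.1334
Extrapolate from 63.3 m to 94.8 m: V₃ = 24.5 × (94.8/63.3)^0.1334 = 24.5 × 1.0553 = 25.8559 knots

25.9 knots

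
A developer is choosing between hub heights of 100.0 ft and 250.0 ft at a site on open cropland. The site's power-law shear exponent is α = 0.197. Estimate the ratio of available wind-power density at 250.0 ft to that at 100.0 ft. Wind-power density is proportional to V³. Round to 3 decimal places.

1.719

Speed ratio: V_B/V_A = (z_B/z_A)^α = (250.0/100.0)^0.197 = (2.5000)^0.197 = 1.19783
Power-density ratio: P_B/P_A = (V_B/V_A)³ = (1.19783)³ = 1.71863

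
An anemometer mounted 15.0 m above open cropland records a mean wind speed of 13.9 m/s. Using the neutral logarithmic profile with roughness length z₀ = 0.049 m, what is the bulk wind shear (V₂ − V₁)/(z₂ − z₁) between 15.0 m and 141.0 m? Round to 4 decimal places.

0.0432 m/s/m

Log law: V₂ = V₁ · ln(z₂/z₀)/ln(z₁/z₀) = 13.9 × 7.9647/5.7240 = 19.3413 m/s
ΔV/Δz = (19.3413 − 13.9)/(141.0 − 15.0) = 5.4413/126.0000 = 0.04318 m/s/m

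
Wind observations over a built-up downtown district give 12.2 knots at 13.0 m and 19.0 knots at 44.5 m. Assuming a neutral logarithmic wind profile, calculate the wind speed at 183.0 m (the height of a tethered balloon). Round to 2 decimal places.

26.81 knots

Log law: V ∝ ln(z/z₀). From the pair, with r = V₁/V₂ = 0.64211,
ln z₀ = (ln z₁ − r·ln z₂)/(1 − r) = (2.5649 − 0.64211×3.7955)/0.35789 = 0.3572 → z₀ = 1.429 m
V₃ = V₁ · ln(z₃/z₀)/ln(z₁/z₀) = 12.2 × 4.8523/2.2077 = 26.8138 knots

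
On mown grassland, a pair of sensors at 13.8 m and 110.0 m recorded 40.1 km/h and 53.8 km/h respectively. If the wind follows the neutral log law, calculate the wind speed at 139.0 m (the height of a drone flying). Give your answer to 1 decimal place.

Log law: V ∝ ln(z/z₀). From the pair, with r = V₁/V₂ = 0.74535,
ln z₀ = (ln z₁ − r·ln z₂)/(1 − r) = (2.6247 − 0.74535×4.7005)/0.25465 = -3.4512 → z₀ = 0.03171 m
V₃ = V₁ · ln(z₃/z₀)/ln(z₁/z₀) = 40.1 × 8.3857/6.0759 = 55.3443 km/h

55.3 km/h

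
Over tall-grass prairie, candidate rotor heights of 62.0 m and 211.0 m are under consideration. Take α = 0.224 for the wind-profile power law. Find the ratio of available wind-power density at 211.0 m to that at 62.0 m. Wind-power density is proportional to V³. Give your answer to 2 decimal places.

2.28

Speed ratio: V_B/V_A = (z_B/z_A)^α = (211.0/62.0)^0.224 = (3.4032)^0.224 = 1.31566
Power-density ratio: P_B/P_A = (V_B/V_A)³ = (1.31566)³ = 2.27735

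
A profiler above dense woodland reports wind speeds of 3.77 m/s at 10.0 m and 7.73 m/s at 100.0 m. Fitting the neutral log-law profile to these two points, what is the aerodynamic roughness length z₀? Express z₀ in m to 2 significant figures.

Log law: V(z) ∝ ln(z/z₀). With r = V₁/V₂ = 3.77/7.73 = 0.48771,
r · ln(z₂/z₀) = ln(z₁/z₀) ⇒ ln z₀ = (ln z₁ − r·ln z₂)/(1 − r)
ln z₀ = (2.30259 − 0.48771×4.60517) / 0.51229 = 0.1105
z₀ = exp(0.1105) = 1.117 m

z₀ ≈ 1.1 m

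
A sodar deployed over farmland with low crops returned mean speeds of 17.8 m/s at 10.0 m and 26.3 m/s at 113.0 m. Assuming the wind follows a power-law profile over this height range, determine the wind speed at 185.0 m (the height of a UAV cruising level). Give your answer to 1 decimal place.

28.5 m/s

First find α: α = ln(V₂/V₁)/ln(z₂/z₁) = ln(26.3/17.8)/ln(113.0/10.0) = 0.39037/2.42480 = 0.1610
Extrapolate from 113.0 m to 185.0 m: V₃ = 26.3 × (185.0/113.0)^0.1610 = 26.3 × 1.0826 = 28.4723 m/s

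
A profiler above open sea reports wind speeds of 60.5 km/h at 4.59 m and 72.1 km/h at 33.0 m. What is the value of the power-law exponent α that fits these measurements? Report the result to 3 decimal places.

Power law: V₂/V₁ = (z₂/z₁)^α ⇒ α = ln(V₂/V₁) / ln(z₂/z₁)
α = ln(72.1/60.5) / ln(33.0/4.59) = ln(1.1917) / ln(7.1895)
  = 0.17541 / 1.97263 = 0.08892

α ≈ 0.089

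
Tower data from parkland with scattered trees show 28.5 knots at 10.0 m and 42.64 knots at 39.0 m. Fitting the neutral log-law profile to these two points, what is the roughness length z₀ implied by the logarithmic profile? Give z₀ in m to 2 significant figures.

z₀ ≈ 0.64 m

Log law: V(z) ∝ ln(z/z₀). With r = V₁/V₂ = 28.5/42.64 = 0.66839,
r · ln(z₂/z₀) = ln(z₁/z₀) ⇒ ln z₀ = (ln z₁ − r·ln z₂)/(1 − r)
ln z₀ = (2.30259 − 0.66839×3.66356) / 0.33161 = -0.4405
z₀ = exp(-0.4405) = 0.6437 m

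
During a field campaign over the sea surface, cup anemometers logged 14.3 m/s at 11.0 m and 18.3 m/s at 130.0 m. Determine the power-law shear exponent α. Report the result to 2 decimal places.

α ≈ 0.10

Power law: V₂/V₁ = (z₂/z₁)^α ⇒ α = ln(V₂/V₁) / ln(z₂/z₁)
α = ln(18.3/14.3) / ln(130.0/11.0) = ln(1.2797) / ln(11.8182)
  = 0.24664 / 2.46964 = 0.09987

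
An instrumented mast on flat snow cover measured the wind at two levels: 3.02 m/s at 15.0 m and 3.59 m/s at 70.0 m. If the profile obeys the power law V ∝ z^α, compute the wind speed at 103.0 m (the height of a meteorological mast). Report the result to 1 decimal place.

3.7 m/s

First find α: α = ln(V₂/V₁)/ln(z₂/z₁) = ln(3.59/3.02)/ln(70.0/15.0) = 0.17290/1.54045 = 0.1122
Extrapolate from 70.0 m to 103.0 m: V₃ = 3.59 × (103.0/70.0)^0.1122 = 3.59 × 1.0443 = 3.7490 m/s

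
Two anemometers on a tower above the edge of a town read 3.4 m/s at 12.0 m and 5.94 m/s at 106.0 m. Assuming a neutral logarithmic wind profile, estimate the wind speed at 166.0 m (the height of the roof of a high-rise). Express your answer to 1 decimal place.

6.5 m/s

Log law: V ∝ ln(z/z₀). From the pair, with r = V₁/V₂ = 0.57239,
ln z₀ = (ln z₁ − r·ln z₂)/(1 − r) = (2.4849 − 0.57239×4.6634)/0.42761 = -0.4312 → z₀ = 0.6497 m
V₃ = V₁ · ln(z₃/z₀)/ln(z₁/z₀) = 3.4 × 5.5432/2.9161 = 6.4630 m/s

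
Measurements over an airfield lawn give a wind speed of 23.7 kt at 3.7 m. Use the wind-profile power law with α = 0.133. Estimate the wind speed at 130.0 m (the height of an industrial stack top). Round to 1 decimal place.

Power-law profile: V₂ = V₁ · (z₂/z₁)^α
V₂ = 23.7 × (130.0/3.7)^0.133 = 23.7 × (35.1351)^0.133
    = 23.7 × 1.6054 = 38.0480 kt

38.0 kt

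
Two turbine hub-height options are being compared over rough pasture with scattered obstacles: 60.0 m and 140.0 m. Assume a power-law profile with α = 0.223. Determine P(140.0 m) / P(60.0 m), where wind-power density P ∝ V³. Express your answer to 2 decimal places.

Speed ratio: V_B/V_A = (z_B/z_A)^α = (140.0/60.0)^0.223 = (2.3333)^0.223 = 1.20798
Power-density ratio: P_B/P_A = (V_B/V_A)³ = (1.20798)³ = 1.76269

1.76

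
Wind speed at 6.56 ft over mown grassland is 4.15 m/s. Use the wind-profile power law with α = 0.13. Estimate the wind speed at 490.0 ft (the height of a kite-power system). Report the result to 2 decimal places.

7.27 m/s

Power-law profile: V₂ = V₁ · (z₂/z₁)^α
V₂ = 4.15 × (490.0/6.56)^0.13 = 4.15 × (74.6951)^0.13
    = 4.15 × 1.7520 = 7.2707 m/s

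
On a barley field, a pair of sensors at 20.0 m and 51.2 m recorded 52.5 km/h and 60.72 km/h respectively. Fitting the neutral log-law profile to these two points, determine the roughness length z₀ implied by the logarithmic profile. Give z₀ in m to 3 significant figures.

z₀ ≈ 0.0494 m

Log law: V(z) ∝ ln(z/z₀). With r = V₁/V₂ = 52.5/60.72 = 0.86462,
r · ln(z₂/z₀) = ln(z₁/z₀) ⇒ ln z₀ = (ln z₁ − r·ln z₂)/(1 − r)
ln z₀ = (2.99573 − 0.86462×3.93574) / 0.13538 = -3.0080
z₀ = exp(-3.0080) = 0.04939 m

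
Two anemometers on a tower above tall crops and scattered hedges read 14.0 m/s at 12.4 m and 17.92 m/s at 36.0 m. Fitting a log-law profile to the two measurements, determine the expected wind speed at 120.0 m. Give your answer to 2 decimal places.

Log law: V ∝ ln(z/z₀). From the pair, with r = V₁/V₂ = 0.78125,
ln z₀ = (ln z₁ − r·ln z₂)/(1 − r) = (2.5177 − 0.78125×3.5835)/0.21875 = -1.2888 → z₀ = 0.2756 m
V₃ = V₁ · ln(z₃/z₀)/ln(z₁/z₀) = 14.0 × 6.0763/3.8065 = 22.3481 m/s

22.35 m/s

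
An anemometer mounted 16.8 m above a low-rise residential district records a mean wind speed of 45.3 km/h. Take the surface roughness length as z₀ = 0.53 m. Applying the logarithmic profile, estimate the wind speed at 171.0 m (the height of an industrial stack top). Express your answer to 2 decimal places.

Log law: V(z) ∝ ln(z/z₀), so V₂/V₁ = ln(z₂/z₀) / ln(z₁/z₀).
ln(171.0/0.53) = 5.7765, ln(16.8/0.53) = 3.4563
V₂ = 45.3 × 5.7765/3.4563 = 45.3 × 1.6713 = 75.7112 km/h

75.71 km/h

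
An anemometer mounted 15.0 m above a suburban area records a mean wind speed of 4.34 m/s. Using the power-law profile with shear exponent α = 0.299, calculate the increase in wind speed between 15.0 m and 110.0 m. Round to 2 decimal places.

Power law: V₂ = V₁ · (z₂/z₁)^α = 4.34 × (7.3333)^0.299 = 7.8744 m/s
ΔV = 7.8744 − 4.34 = 3.5344 m/s

3.53 m/s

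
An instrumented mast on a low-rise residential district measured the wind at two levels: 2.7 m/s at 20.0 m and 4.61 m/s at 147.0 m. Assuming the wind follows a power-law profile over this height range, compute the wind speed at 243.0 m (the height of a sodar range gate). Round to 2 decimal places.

First find α: α = ln(V₂/V₁)/ln(z₂/z₁) = ln(4.61/2.7)/ln(147.0/20.0) = 0.53498/1.99470 = 0.2682
Extrapolate from 147.0 m to 243.0 m: V₃ = 4.61 × (243.0/147.0)^0.2682 = 4.61 × 1.1443 = 5.2753 m/s

5.28 m/s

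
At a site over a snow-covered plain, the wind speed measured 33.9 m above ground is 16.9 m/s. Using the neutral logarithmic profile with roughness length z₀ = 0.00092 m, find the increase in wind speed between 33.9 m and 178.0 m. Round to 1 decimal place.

2.7 m/s

Log law: V₂ = V₁ · ln(z₂/z₀)/ln(z₁/z₀) = 16.9 × 12.1729/10.5146 = 19.5655 m/s
ΔV = 19.5655 − 16.9 = 2.6655 m/s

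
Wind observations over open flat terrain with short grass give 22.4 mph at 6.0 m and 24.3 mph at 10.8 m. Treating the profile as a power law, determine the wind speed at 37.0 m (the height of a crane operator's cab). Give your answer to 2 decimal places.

First find α: α = ln(V₂/V₁)/ln(z₂/z₁) = ln(24.3/22.4)/ln(10.8/6.0) = 0.08142/0.58779 = 0.1385
Extrapolate from 10.8 m to 37.0 m: V₃ = 24.3 × (37.0/10.8)^0.1385 = 24.3 × 1.1860 = 28.8190 mph

28.82 mph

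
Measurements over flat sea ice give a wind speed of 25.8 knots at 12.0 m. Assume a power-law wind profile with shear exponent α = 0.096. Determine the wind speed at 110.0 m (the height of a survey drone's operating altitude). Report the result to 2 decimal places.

Power-law profile: V₂ = V₁ · (z₂/z₁)^α
V₂ = 25.8 × (110.0/12.0)^0.096 = 25.8 × (9.1667)^0.096
    = 25.8 × 1.2370 = 31.9148 knots

31.91 knots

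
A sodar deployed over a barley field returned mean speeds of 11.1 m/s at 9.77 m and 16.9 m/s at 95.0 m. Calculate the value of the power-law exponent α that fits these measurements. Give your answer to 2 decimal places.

α ≈ 0.18

Power law: V₂/V₁ = (z₂/z₁)^α ⇒ α = ln(V₂/V₁) / ln(z₂/z₁)
α = ln(16.9/11.1) / ln(95.0/9.77) = ln(1.5225) / ln(9.7236)
  = 0.42037 / 2.27456 = 0.18481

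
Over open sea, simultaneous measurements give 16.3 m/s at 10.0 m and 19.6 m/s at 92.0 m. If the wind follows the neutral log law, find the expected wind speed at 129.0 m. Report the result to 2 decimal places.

20.10 m/s

Log law: V ∝ ln(z/z₀). From the pair, with r = V₁/V₂ = 0.83163,
ln z₀ = (ln z₁ − r·ln z₂)/(1 − r) = (2.3026 − 0.83163×4.5218)/0.16837 = -8.6589 → z₀ = 0.0001736 m
V₃ = V₁ · ln(z₃/z₀)/ln(z₁/z₀) = 16.3 × 13.5187/10.9615 = 20.1026 m/s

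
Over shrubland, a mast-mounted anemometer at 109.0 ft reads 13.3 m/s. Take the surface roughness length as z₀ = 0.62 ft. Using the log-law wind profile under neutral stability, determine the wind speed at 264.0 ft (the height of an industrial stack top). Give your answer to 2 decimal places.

15.58 m/s

Log law: V(z) ∝ ln(z/z₀), so V₂/V₁ = ln(z₂/z₀) / ln(z₁/z₀).
ln(264.0/0.62) = 6.0540, ln(109.0/0.62) = 5.1694
V₂ = 13.3 × 6.0540/5.1694 = 13.3 × 1.1711 = 15.5759 m/s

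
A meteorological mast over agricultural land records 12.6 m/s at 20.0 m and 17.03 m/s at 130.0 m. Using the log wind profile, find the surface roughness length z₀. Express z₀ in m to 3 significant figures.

z₀ ≈ 0.0975 m

Log law: V(z) ∝ ln(z/z₀). With r = V₁/V₂ = 12.6/17.03 = 0.73987,
r · ln(z₂/z₀) = ln(z₁/z₀) ⇒ ln z₀ = (ln z₁ − r·ln z₂)/(1 − r)
ln z₀ = (2.99573 − 0.73987×4.86753) / 0.26013 = -2.3281
z₀ = exp(-2.3281) = 0.09748 m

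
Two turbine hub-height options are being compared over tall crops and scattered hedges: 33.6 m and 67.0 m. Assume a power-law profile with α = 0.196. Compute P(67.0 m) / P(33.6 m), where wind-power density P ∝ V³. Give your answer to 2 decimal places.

Speed ratio: V_B/V_A = (z_B/z_A)^α = (67.0/33.6)^0.196 = (1.9940)^0.196 = 1.14485
Power-density ratio: P_B/P_A = (V_B/V_A)³ = (1.14485)³ = 1.50053

1.50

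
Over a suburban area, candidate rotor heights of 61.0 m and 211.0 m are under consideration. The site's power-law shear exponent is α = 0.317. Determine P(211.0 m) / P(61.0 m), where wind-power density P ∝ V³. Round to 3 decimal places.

3.255

Speed ratio: V_B/V_A = (z_B/z_A)^α = (211.0/61.0)^0.317 = (3.4590)^0.317 = 1.48200
Power-density ratio: P_B/P_A = (V_B/V_A)³ = (1.48200)³ = 3.25495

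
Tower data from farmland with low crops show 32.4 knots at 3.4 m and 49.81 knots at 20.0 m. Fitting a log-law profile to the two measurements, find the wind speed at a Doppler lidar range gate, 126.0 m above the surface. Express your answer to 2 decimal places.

Log law: V ∝ ln(z/z₀). From the pair, with r = V₁/V₂ = 0.65047,
ln z₀ = (ln z₁ − r·ln z₂)/(1 − r) = (1.2238 − 0.65047×2.9957)/0.34953 = -2.0738 → z₀ = 0.1257 m
V₃ = V₁ · ln(z₃/z₀)/ln(z₁/z₀) = 32.4 × 6.9101/3.2976 = 67.8939 knots

67.89 knots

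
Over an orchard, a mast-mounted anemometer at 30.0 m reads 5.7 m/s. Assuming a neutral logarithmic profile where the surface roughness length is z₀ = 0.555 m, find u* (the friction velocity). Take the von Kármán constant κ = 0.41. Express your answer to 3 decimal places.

u* ≈ 0.586 m/s

Log law: V(z) = (u*/κ) · ln(z/z₀) ⇒ u* = κ · V / ln(z/z₀)
u* = 0.41 × 5.7 / ln(30.0/0.555) = 0.41 × 5.7 / 3.9900
   = 2.3370 / 3.9900 = 0.5857 m/s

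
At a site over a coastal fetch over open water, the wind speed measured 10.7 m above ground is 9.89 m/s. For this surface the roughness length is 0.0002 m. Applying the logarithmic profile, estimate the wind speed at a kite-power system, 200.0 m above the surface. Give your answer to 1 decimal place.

12.5 m/s

Log law: V(z) ∝ ln(z/z₀), so V₂/V₁ = ln(z₂/z₀) / ln(z₁/z₀).
ln(200.0/0.0002) = 13.8155, ln(10.7/0.0002) = 10.8874
V₂ = 9.89 × 13.8155/10.8874 = 9.89 × 1.2689 = 12.5498 m/s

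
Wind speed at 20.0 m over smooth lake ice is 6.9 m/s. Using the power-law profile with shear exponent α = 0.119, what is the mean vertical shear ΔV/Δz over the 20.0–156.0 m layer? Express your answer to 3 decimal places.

Power law: V₂ = V₁ · (z₂/z₁)^α = 6.9 × (7.8000)^0.119 = 8.8107 m/s
ΔV/Δz = (8.8107 − 6.9)/(156.0 − 20.0) = 1.9107/136.0000 = 0.01405 m/s/m

0.014 m/s/m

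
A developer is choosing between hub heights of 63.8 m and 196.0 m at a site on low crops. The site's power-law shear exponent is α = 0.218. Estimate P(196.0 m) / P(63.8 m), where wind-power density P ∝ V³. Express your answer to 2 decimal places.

Speed ratio: V_B/V_A = (z_B/z_A)^α = (196.0/63.8)^0.218 = (3.0721)^0.218 = 1.27721
Power-density ratio: P_B/P_A = (V_B/V_A)³ = (1.27721)³ = 2.08345

2.08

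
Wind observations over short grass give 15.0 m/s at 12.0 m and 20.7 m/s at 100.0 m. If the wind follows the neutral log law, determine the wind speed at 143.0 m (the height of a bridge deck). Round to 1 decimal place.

Log law: V ∝ ln(z/z₀). From the pair, with r = V₁/V₂ = 0.72464,
ln z₀ = (ln z₁ − r·ln z₂)/(1 − r) = (2.4849 − 0.72464×4.6052)/0.27536 = -3.0947 → z₀ = 0.04529 m
V₃ = V₁ · ln(z₃/z₀)/ln(z₁/z₀) = 15.0 × 8.0576/5.5796 = 21.6616 m/s

21.7 m/s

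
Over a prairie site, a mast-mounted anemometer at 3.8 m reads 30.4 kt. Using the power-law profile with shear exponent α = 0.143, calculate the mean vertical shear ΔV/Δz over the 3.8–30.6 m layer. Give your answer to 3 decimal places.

Power law: V₂ = V₁ · (z₂/z₁)^α = 30.4 × (8.0526)^0.143 = 40.9659 kt
ΔV/Δz = (40.9659 − 30.4)/(30.6 − 3.8) = 10.5659/26.8000 = 0.39425 kt/m

0.394 kt/m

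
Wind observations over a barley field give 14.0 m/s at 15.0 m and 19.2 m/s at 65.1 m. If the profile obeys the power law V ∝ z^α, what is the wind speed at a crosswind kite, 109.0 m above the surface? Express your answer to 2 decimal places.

21.45 m/s

First find α: α = ln(V₂/V₁)/ln(z₂/z₁) = ln(19.2/14.0)/ln(65.1/15.0) = 0.31585/1.46787 = 0.2152
Extrapolate from 65.1 m to 109.0 m: V₃ = 19.2 × (109.0/65.1)^0.2152 = 19.2 × 1.1173 = 21.4520 m/s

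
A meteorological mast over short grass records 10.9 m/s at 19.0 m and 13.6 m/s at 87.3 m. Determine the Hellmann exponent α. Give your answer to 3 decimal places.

α ≈ 0.145

Power law: V₂/V₁ = (z₂/z₁)^α ⇒ α = ln(V₂/V₁) / ln(z₂/z₁)
α = ln(13.6/10.9) / ln(87.3/19.0) = ln(1.2477) / ln(4.5947)
  = 0.22131 / 1.52491 = 0.14513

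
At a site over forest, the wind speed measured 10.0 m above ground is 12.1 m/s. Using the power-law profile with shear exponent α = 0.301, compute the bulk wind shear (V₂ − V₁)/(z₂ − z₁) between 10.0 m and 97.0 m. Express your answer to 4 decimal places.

0.1365 m/s/m

Power law: V₂ = V₁ · (z₂/z₁)^α = 12.1 × (9.7000)^0.301 = 23.9775 m/s
ΔV/Δz = (23.9775 − 12.1)/(97.0 − 10.0) = 11.8775/87.0000 = 0.13652 m/s/m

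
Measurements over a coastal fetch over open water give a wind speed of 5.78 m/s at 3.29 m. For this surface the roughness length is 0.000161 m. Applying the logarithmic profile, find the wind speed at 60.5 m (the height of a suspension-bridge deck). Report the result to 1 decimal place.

Log law: V(z) ∝ ln(z/z₀), so V₂/V₁ = ln(z₂/z₀) / ln(z₁/z₀).
ln(60.5/0.000161) = 12.8367, ln(3.29/0.000161) = 9.9250
V₂ = 5.78 × 12.8367/9.9250 = 5.78 × 1.2934 = 7.4757 m/s

7.5 m/s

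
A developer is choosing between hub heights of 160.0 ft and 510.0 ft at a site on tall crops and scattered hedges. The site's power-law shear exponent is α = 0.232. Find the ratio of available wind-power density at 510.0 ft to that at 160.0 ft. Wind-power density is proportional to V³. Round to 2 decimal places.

2.24

Speed ratio: V_B/V_A = (z_B/z_A)^α = (510.0/160.0)^0.232 = (3.1875)^0.232 = 1.30858
Power-density ratio: P_B/P_A = (V_B/V_A)³ = (1.30858)³ = 2.24079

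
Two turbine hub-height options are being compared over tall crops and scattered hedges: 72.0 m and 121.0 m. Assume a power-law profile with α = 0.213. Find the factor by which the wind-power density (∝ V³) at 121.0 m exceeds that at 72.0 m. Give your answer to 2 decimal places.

1.39

Speed ratio: V_B/V_A = (z_B/z_A)^α = (121.0/72.0)^0.213 = (1.6806)^0.213 = 1.11692
Power-density ratio: P_B/P_A = (V_B/V_A)³ = (1.11692)³ = 1.39336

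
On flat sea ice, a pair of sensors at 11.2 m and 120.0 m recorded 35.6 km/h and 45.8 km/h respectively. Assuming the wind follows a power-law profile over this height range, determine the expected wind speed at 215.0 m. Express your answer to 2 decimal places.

48.73 km/h

First find α: α = ln(V₂/V₁)/ln(z₂/z₁) = ln(45.8/35.6)/ln(120.0/11.2) = 0.25194/2.37158 = 0.1062
Extrapolate from 120.0 m to 215.0 m: V₃ = 45.8 × (215.0/120.0)^0.1062 = 45.8 × 1.0639 = 48.7270 km/h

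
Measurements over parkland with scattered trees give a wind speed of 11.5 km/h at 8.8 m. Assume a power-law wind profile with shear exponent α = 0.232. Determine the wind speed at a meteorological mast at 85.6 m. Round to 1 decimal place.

Power-law profile: V₂ = V₁ · (z₂/z₁)^α
V₂ = 11.5 × (85.6/8.8)^0.232 = 11.5 × (9.7273)^0.232
    = 11.5 × 1.6952 = 19.4945 km/h

19.5 km/h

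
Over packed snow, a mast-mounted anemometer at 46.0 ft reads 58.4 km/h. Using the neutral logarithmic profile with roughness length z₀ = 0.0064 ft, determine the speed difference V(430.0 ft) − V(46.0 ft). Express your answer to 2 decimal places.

14.70 km/h

Log law: V₂ = V₁ · ln(z₂/z₀)/ln(z₁/z₀) = 58.4 × 11.1152/8.8801 = 73.0994 km/h
ΔV = 73.0994 − 58.4 = 14.6994 km/h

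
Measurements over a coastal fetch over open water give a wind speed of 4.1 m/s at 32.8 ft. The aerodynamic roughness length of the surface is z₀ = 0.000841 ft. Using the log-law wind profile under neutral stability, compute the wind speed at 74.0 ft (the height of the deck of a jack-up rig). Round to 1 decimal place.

4.4 m/s

Log law: V(z) ∝ ln(z/z₀), so V₂/V₁ = ln(z₂/z₀) / ln(z₁/z₀).
ln(74.0/0.000841) = 11.3850, ln(32.8/0.000841) = 10.5713
V₂ = 4.1 × 11.3850/10.5713 = 4.1 × 1.0770 = 4.4156 m/s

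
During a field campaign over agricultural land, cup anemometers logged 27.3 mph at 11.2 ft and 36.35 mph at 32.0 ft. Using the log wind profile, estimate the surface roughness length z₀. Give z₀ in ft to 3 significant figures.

z₀ ≈ 0.472 ft

Log law: V(z) ∝ ln(z/z₀). With r = V₁/V₂ = 27.3/36.35 = 0.75103,
r · ln(z₂/z₀) = ln(z₁/z₀) ⇒ ln z₀ = (ln z₁ − r·ln z₂)/(1 − r)
ln z₀ = (2.41591 − 0.75103×3.46574) / 0.24897 = -0.7510
z₀ = exp(-0.7510) = 0.4719 ft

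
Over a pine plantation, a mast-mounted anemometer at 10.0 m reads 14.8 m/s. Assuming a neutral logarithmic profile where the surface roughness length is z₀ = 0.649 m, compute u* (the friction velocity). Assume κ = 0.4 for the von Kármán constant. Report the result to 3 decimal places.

Log law: V(z) = (u*/κ) · ln(z/z₀) ⇒ u* = κ · V / ln(z/z₀)
u* = 0.4 × 14.8 / ln(10.0/0.649) = 0.4 × 14.8 / 2.7349
   = 5.9200 / 2.7349 = 2.1646 m/s

u* ≈ 2.165 m/s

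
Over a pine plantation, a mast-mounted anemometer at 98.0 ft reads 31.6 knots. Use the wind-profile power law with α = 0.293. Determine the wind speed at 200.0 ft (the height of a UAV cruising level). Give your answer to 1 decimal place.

38.9 knots

Power-law profile: V₂ = V₁ · (z₂/z₁)^α
V₂ = 31.6 × (200.0/98.0)^0.293 = 31.6 × (2.0408)^0.293
    = 31.6 × 1.2325 = 38.9457 knots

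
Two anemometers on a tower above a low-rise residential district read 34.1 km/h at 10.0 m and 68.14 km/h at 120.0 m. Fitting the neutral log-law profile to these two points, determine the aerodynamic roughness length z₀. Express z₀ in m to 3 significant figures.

z₀ ≈ 0.830 m

Log law: V(z) ∝ ln(z/z₀). With r = V₁/V₂ = 34.1/68.14 = 0.50044,
r · ln(z₂/z₀) = ln(z₁/z₀) ⇒ ln z₀ = (ln z₁ − r·ln z₂)/(1 − r)
ln z₀ = (2.30259 − 0.50044×4.78749) / 0.49956 = -0.1867
z₀ = exp(-0.1867) = 0.8297 m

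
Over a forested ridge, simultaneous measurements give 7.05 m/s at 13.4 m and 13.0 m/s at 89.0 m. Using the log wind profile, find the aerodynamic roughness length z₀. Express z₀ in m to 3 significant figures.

Log law: V(z) ∝ ln(z/z₀). With r = V₁/V₂ = 7.05/13.0 = 0.54231,
r · ln(z₂/z₀) = ln(z₁/z₀) ⇒ ln z₀ = (ln z₁ − r·ln z₂)/(1 − r)
ln z₀ = (2.59525 − 0.54231×4.48864) / 0.45769 = 0.3518
z₀ = exp(0.3518) = 1.422 m

z₀ ≈ 1.42 m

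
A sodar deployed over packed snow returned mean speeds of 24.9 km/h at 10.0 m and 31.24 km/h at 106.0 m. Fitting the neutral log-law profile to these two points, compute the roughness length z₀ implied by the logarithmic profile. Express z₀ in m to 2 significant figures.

z₀ ≈ 0.00094 m

Log law: V(z) ∝ ln(z/z₀). With r = V₁/V₂ = 24.9/31.24 = 0.79706,
r · ln(z₂/z₀) = ln(z₁/z₀) ⇒ ln z₀ = (ln z₁ − r·ln z₂)/(1 − r)
ln z₀ = (2.30259 − 0.79706×4.66344) / 0.20294 = -6.9695
z₀ = exp(-6.9695) = 0.0009401 m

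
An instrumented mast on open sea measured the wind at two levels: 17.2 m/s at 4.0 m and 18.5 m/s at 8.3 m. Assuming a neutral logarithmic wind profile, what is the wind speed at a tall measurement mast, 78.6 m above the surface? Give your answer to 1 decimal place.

Log law: V ∝ ln(z/z₀). From the pair, with r = V₁/V₂ = 0.92973,
ln z₀ = (ln z₁ − r·ln z₂)/(1 − r) = (1.3863 − 0.92973×2.1163)/0.07027 = -8.2717 → z₀ = 0.0002557 m
V₃ = V₁ · ln(z₃/z₀)/ln(z₁/z₀) = 17.2 × 12.6360/9.6579 = 22.5037 m/s

22.5 m/s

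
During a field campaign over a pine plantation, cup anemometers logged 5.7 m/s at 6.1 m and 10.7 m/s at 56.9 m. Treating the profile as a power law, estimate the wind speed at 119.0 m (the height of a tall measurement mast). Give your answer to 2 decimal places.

First find α: α = ln(V₂/V₁)/ln(z₂/z₁) = ln(10.7/5.7)/ln(56.9/6.1) = 0.62978/2.23301 = 0.2820
Extrapolate from 56.9 m to 119.0 m: V₃ = 10.7 × (119.0/56.9)^0.2820 = 10.7 × 1.2313 = 13.1752 m/s

13.18 m/s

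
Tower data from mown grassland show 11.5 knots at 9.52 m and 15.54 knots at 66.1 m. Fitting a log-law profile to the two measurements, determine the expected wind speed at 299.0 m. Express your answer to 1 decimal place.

18.7 knots

Log law: V ∝ ln(z/z₀). From the pair, with r = V₁/V₂ = 0.74003,
ln z₀ = (ln z₁ − r·ln z₂)/(1 − r) = (2.2534 − 0.74003×4.1912)/0.25997 = -3.2625 → z₀ = 0.03829 m
V₃ = V₁ · ln(z₃/z₀)/ln(z₁/z₀) = 11.5 × 8.9630/5.5159 = 18.6866 knots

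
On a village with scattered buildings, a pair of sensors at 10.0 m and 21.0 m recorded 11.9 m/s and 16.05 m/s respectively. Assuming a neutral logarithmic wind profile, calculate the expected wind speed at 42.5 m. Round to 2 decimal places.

19.99 m/s

Log law: V ∝ ln(z/z₀). From the pair, with r = V₁/V₂ = 0.74143,
ln z₀ = (ln z₁ − r·ln z₂)/(1 − r) = (2.3026 − 0.74143×3.0445)/0.25857 = 0.1751 → z₀ = 1.191 m
V₃ = V₁ · ln(z₃/z₀)/ln(z₁/z₀) = 11.9 × 3.5744/2.1275 = 19.9933 m/s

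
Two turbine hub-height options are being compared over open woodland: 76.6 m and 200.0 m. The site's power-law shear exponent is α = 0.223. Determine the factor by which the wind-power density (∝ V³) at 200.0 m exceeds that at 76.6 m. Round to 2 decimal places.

Speed ratio: V_B/V_A = (z_B/z_A)^α = (200.0/76.6)^0.223 = (2.6110)^0.223 = 1.23864
Power-density ratio: P_B/P_A = (V_B/V_A)³ = (1.23864)³ = 1.90038

1.90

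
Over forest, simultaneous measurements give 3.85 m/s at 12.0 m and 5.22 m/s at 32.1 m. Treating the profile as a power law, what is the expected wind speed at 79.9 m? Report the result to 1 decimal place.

6.9 m/s

First find α: α = ln(V₂/V₁)/ln(z₂/z₁) = ln(5.22/3.85)/ln(32.1/12.0) = 0.30442/0.98395 = 0.3094
Extrapolate from 32.1 m to 79.9 m: V₃ = 5.22 × (79.9/32.1)^0.3094 = 5.22 × 1.3260 = 6.9215 m/s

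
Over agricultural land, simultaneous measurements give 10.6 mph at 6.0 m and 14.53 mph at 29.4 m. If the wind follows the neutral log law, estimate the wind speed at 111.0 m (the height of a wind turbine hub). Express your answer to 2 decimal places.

17.82 mph

Log law: V ∝ ln(z/z₀). From the pair, with r = V₁/V₂ = 0.72953,
ln z₀ = (ln z₁ − r·ln z₂)/(1 − r) = (1.7918 − 0.72953×3.3810)/0.27047 = -2.4947 → z₀ = 0.08252 m
V₃ = V₁ · ln(z₃/z₀)/ln(z₁/z₀) = 10.6 × 7.2043/4.2865 = 17.8153 mph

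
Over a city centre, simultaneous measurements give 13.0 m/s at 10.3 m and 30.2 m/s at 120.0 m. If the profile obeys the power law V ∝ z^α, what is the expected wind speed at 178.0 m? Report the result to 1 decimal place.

First find α: α = ln(V₂/V₁)/ln(z₂/z₁) = ln(30.2/13.0)/ln(120.0/10.3) = 0.84289/2.45535 = 0.3433
Extrapolate from 120.0 m to 178.0 m: V₃ = 30.2 × (178.0/120.0)^0.3433 = 30.2 × 1.1449 = 34.5773 m/s

34.6 m/s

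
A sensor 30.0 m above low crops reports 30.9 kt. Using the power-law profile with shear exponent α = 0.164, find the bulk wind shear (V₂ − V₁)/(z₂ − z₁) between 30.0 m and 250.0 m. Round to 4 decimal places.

Power law: V₂ = V₁ · (z₂/z₁)^α = 30.9 × (8.3333)^0.164 = 43.7495 kt
ΔV/Δz = (43.7495 − 30.9)/(250.0 − 30.0) = 12.8495/220.0000 = 0.05841 kt/m

0.0584 kt/m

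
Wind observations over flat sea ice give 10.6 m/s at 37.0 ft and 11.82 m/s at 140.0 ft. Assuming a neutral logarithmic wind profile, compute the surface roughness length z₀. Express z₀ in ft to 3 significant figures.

z₀ ≈ 0.000352 ft

Log law: V(z) ∝ ln(z/z₀). With r = V₁/V₂ = 10.6/11.82 = 0.89679,
r · ln(z₂/z₀) = ln(z₁/z₀) ⇒ ln z₀ = (ln z₁ − r·ln z₂)/(1 − r)
ln z₀ = (3.61092 − 0.89679×4.94164) / 0.10321 = -7.9511
z₀ = exp(-7.9511) = 0.0003523 ft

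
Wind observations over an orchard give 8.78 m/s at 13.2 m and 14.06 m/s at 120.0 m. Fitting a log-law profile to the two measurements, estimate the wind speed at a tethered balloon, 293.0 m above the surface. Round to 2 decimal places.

16.20 m/s

Log law: V ∝ ln(z/z₀). From the pair, with r = V₁/V₂ = 0.62447,
ln z₀ = (ln z₁ − r·ln z₂)/(1 − r) = (2.5802 − 0.62447×4.7875)/0.37553 = -1.0902 → z₀ = 0.3361 m
V₃ = V₁ · ln(z₃/z₀)/ln(z₁/z₀) = 8.78 × 6.7704/3.6704 = 16.1954 m/s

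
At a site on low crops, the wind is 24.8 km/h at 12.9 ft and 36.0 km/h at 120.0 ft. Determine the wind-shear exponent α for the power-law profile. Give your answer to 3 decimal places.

α ≈ 0.167

Power law: V₂/V₁ = (z₂/z₁)^α ⇒ α = ln(V₂/V₁) / ln(z₂/z₁)
α = ln(36.0/24.8) / ln(120.0/12.9) = ln(1.4516) / ln(9.3023)
  = 0.37268 / 2.23026 = 0.16710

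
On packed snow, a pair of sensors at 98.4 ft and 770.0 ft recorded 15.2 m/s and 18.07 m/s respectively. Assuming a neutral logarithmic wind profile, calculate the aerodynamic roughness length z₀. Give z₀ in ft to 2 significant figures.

Log law: V(z) ∝ ln(z/z₀). With r = V₁/V₂ = 15.2/18.07 = 0.84117,
r · ln(z₂/z₀) = ln(z₁/z₀) ⇒ ln z₀ = (ln z₁ − r·ln z₂)/(1 − r)
ln z₀ = (4.58904 − 0.84117×6.64639) / 0.15883 = -6.3070
z₀ = exp(-6.3070) = 0.001823 ft

z₀ ≈ 0.0018 ft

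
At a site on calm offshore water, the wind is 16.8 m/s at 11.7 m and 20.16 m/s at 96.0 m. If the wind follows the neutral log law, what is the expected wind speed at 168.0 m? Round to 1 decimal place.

Log law: V ∝ ln(z/z₀). From the pair, with r = V₁/V₂ = 0.83333,
ln z₀ = (ln z₁ − r·ln z₂)/(1 − r) = (2.4596 − 0.83333×4.5643)/0.16667 = -8.0642 → z₀ = 0.0003146 m
V₃ = V₁ · ln(z₃/z₀)/ln(z₁/z₀) = 16.8 × 13.1882/10.5238 = 21.0534 m/s

21.1 m/s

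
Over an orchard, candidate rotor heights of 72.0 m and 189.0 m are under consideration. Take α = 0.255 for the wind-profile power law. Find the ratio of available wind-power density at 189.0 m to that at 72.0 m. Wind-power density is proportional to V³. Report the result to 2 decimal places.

Speed ratio: V_B/V_A = (z_B/z_A)^α = (189.0/72.0)^0.255 = (2.6250)^0.255 = 1.27902
Power-density ratio: P_B/P_A = (V_B/V_A)³ = (1.27902)³ = 2.09235

2.09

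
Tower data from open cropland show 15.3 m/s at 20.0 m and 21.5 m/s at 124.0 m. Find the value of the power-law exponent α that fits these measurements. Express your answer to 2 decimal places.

α ≈ 0.19

Power law: V₂/V₁ = (z₂/z₁)^α ⇒ α = ln(V₂/V₁) / ln(z₂/z₁)
α = ln(21.5/15.3) / ln(124.0/20.0) = ln(1.4052) / ln(6.2000)
  = 0.34020 / 1.82455 = 0.18646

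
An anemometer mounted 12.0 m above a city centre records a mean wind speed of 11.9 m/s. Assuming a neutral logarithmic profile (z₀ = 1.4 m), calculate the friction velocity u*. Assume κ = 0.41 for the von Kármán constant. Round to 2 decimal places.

Log law: V(z) = (u*/κ) · ln(z/z₀) ⇒ u* = κ · V / ln(z/z₀)
u* = 0.41 × 11.9 / ln(12.0/1.4) = 0.41 × 11.9 / 2.1484
   = 4.8790 / 2.1484 = 2.2710 m/s

u* ≈ 2.27 m/s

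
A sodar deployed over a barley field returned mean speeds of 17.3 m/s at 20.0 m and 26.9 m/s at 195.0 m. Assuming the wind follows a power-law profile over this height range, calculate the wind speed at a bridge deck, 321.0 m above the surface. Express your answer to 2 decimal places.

29.63 m/s

First find α: α = ln(V₂/V₁)/ln(z₂/z₁) = ln(26.9/17.3)/ln(195.0/20.0) = 0.44142/2.27727 = 0.1938
Extrapolate from 195.0 m to 321.0 m: V₃ = 26.9 × (321.0/195.0)^0.1938 = 26.9 × 1.1014 = 29.6287 m/s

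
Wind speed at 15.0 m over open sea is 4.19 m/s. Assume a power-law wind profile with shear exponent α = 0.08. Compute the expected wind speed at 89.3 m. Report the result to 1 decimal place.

4.8 m/s

Power-law profile: V₂ = V₁ · (z₂/z₁)^α
V₂ = 4.19 × (89.3/15.0)^0.08 = 4.19 × (5.9533)^0.08
    = 4.19 × 1.1534 = 4.8328 m/s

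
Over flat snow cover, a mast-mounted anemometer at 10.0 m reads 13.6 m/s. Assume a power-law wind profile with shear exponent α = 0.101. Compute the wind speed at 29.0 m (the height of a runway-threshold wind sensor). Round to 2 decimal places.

15.14 m/s

Power-law profile: V₂ = V₁ · (z₂/z₁)^α
V₂ = 13.6 × (29.0/10.0)^0.101 = 13.6 × (2.9000)^0.101
    = 13.6 × 1.1135 = 15.1440 m/s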